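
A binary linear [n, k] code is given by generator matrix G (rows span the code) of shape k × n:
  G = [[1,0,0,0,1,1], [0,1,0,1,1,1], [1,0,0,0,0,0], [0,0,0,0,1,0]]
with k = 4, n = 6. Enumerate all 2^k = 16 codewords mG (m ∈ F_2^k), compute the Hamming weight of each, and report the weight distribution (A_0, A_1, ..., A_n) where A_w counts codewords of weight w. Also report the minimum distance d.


Weight distribution: A_0 = 1, A_1 = 3, A_2 = 4, A_3 = 4, A_4 = 3, A_5 = 1. Minimum distance d = 1.

Enumerate all 2^4 = 16 messages m ∈ F_2^4.
For each, compute codeword c = mG in F_2^6, then tally its weight.
  m = 0000 → c = 000000, weight = 0.
  m = 1000 → c = 100011, weight = 3.
  m = 0100 → c = 010111, weight = 4.
  m = 1100 → c = 110100, weight = 3.
  m = 0010 → c = 100000, weight = 1.
  m = 1010 → c = 000011, weight = 2.
  m = 0110 → c = 110111, weight = 5.
  m = 1110 → c = 010100, weight = 2.
  m = 0001 → c = 000010, weight = 1.
  m = 1001 → c = 100001, weight = 2.
  m = 0101 → c = 010101, weight = 3.
  m = 1101 → c = 110110, weight = 4.
  m = 0011 → c = 100010, weight = 2.
  m = 1011 → c = 000001, weight = 1.
  m = 0111 → c = 110101, weight = 4.
  m = 1111 → c = 010110, weight = 3.
Tally weights:
  weight 0: 1 codewords.
  weight 1: 3 codewords.
  weight 2: 4 codewords.
  weight 3: 4 codewords.
  weight 4: 3 codewords.
  weight 5: 1 codewords.
Minimum distance d = smallest w > 0 with A_w > 0 = 1.
Sanity: Σ A_w = 16 = 2^4 = 16 ✓.


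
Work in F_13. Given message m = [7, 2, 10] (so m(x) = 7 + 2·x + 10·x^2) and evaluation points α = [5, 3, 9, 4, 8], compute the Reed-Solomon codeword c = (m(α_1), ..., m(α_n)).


c = [7, 12, 3, 6, 0]

Message polynomial: m(x) = 7 + 2·x + 10·x^2 (mod 13).
For each evaluation point α_i, compute m(α_i) mod 13:
  α_1 = 5: Horner steps 10 → 0 → 7, so m(5) = 7.
  α_2 = 3: Horner steps 10 → 6 → 12, so m(3) = 12.
  α_3 = 9: Horner steps 10 → 1 → 3, so m(9) = 3.
  α_4 = 4: Horner steps 10 → 3 → 6, so m(4) = 6.
  α_5 = 8: Horner steps 10 → 4 → 0, so m(8) = 0.
Codeword c = [7, 12, 3, 6, 0] ∈ F_13^5.


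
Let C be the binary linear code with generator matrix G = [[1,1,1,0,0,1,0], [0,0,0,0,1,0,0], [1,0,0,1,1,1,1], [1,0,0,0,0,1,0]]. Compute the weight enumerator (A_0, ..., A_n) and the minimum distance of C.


Weight distribution: A_0 = 1, A_1 = 1, A_2 = 3, A_3 = 3, A_4 = 3, A_5 = 3, A_6 = 1, A_7 = 1. Minimum distance d = 1.

Enumerate all 2^4 = 16 messages m ∈ F_2^4.
For each, compute codeword c = mG in F_2^7, then tally its weight.
  m = 0000 → c = 0000000, weight = 0.
  m = 1000 → c = 1110010, weight = 4.
  m = 0100 → c = 0000100, weight = 1.
  m = 1100 → c = 1110110, weight = 5.
  m = 0010 → c = 1001111, weight = 5.
  m = 1010 → c = 0111101, weight = 5.
  m = 0110 → c = 1001011, weight = 4.
  m = 1110 → c = 0111001, weight = 4.
  m = 0001 → c = 1000010, weight = 2.
  m = 1001 → c = 0110000, weight = 2.
  m = 0101 → c = 1000110, weight = 3.
  m = 1101 → c = 0110100, weight = 3.
  m = 0011 → c = 0001101, weight = 3.
  m = 1011 → c = 1111111, weight = 7.
  m = 0111 → c = 0001001, weight = 2.
  m = 1111 → c = 1111011, weight = 6.
Tally weights:
  weight 0: 1 codewords.
  weight 1: 1 codewords.
  weight 2: 3 codewords.
  weight 3: 3 codewords.
  weight 4: 3 codewords.
  weight 5: 3 codewords.
  weight 6: 1 codewords.
  weight 7: 1 codewords.
Minimum distance d = smallest w > 0 with A_w > 0 = 1.
Sanity: Σ A_w = 16 = 2^4 = 16 ✓.


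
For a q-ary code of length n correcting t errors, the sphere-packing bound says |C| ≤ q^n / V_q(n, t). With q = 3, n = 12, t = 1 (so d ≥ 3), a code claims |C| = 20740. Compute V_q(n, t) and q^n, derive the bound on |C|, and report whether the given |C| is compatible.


V_q(n, t) = 25, q^n = 531441, Hamming bound = 21257, |C| = 20740 ≤ bound (satisfied).

Step 1: Compute V_q(n, t) = Σ_{j=0}^1 C(n, j) (q−1)^j.
  j = 0: C(12,0)·(2)^0 = 1·1 = 1.
  j = 1: C(12,1)·(2)^1 = 12·2 = 24.
  V_q(n, t) = 1 + 24 = 25.
Step 2: q^n = 3^12 = 531441.
Step 3: Hamming bound ⌊q^n / V_q(n,t)⌋ = ⌊531441/25⌋ = 21257.
Step 4: Compare |C| = 20740 to 21257: satisfied.
The claimed |C| lies below the Hamming bound.


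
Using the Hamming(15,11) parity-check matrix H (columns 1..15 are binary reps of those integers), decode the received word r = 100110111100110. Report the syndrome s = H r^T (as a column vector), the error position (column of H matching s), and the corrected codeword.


s = (1, 1, 1, 1)^T, error position = 15, corrected codeword c = 100110111100111

Compute s = H r^T mod 2 one row at a time:
  s_1 = 1 + 1 + 1 + 0 + 0 + 1 + 1 + 0 = 5 ≡ 1 (mod 2).
  s_2 = 1 + 1 + 0 + 1 + 0 + 1 + 1 + 0 = 5 ≡ 1 (mod 2).
  s_3 = 0 + 0 + 0 + 1 + 1 + 0 + 1 + 0 = 3 ≡ 1 (mod 2).
  s_4 = 1 + 0 + 1 + 1 + 1 + 0 + 1 + 0 = 5 ≡ 1 (mod 2).
s = (1, 1, 1, 1)^T — this equals column 15 of H (binary 1111), so error is at position 15.
Correct: flip bit 15 of r = 100110111100110 to get c = 100110111100111.


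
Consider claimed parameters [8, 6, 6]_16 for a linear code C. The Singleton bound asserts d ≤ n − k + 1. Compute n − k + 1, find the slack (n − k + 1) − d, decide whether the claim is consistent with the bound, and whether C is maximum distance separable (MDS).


Singleton RHS = n − k + 1 = 3, slack = -3, bound violated (no such code; not MDS).

Singleton bound: d ≤ n − k + 1.
Here n = 8, k = 6, so n − k + 1 = 3.
Given d = 6, check d ≤ 3: NO.
Slack = (n − k + 1) − d = -3.
The slack is negative: d = 6 exceeds n − k + 1 = 3 by 3, so the Singleton bound is violated and no linear [8, 6, 6]_16 code can exist. In particular it is not MDS (MDS requires d = n − k + 1 exactly).
Description: the claimed parameters are [8, 6, 6]_16; such a code would be impossible (violates the Singleton bound).


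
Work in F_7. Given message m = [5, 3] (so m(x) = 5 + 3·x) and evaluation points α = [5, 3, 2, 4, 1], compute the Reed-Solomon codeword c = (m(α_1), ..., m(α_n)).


c = [6, 0, 4, 3, 1]

Message polynomial: m(x) = 5 + 3·x (mod 7).
For each evaluation point α_i, compute m(α_i) mod 7:
  α_1 = 5: Horner steps 3 → 6, so m(5) = 6.
  α_2 = 3: Horner steps 3 → 0, so m(3) = 0.
  α_3 = 2: Horner steps 3 → 4, so m(2) = 4.
  α_4 = 4: Horner steps 3 → 3, so m(4) = 3.
  α_5 = 1: Horner steps 3 → 1, so m(1) = 1.
Codeword c = [6, 0, 4, 3, 1] ∈ F_7^5.


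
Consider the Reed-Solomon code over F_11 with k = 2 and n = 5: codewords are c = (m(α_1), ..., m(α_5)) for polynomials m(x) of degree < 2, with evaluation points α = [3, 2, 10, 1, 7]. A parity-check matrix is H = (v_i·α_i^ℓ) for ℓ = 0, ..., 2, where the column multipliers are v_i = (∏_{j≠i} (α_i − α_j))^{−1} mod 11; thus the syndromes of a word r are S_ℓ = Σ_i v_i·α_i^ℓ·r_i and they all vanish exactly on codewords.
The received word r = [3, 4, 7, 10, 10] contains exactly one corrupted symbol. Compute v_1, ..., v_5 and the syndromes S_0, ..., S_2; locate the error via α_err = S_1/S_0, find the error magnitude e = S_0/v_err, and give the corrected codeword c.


S = (3, 3, 3), error at position 4, error magnitude e = 5, c = [3, 4, 7, 5, 10].

Step 1: column multipliers v_i = (∏_{j≠i}(α_i − α_j))^{−1} mod 11.
  i = 1 (α = 3): (3−2)(3−10)(3−1)(3−7) = 1·(−7)·2·(−4) = 56 ≡ 1, so v_1 = 1^{−1} = 1 (mod 11).
  i = 2 (α = 2): (2−3)(2−10)(2−1)(2−7) = (−1)·(−8)·1·(−5) = −40 ≡ 4, so v_2 = 4^{−1} = 3 (mod 11).
  i = 3 (α = 10): (10−3)(10−2)(10−1)(10−7) = 7·8·9·3 = 1512 ≡ 5, so v_3 = 5^{−1} = 9 (mod 11).
  i = 4 (α = 1): (1−3)(1−2)(1−10)(1−7) = (−2)·(−1)·(−9)·(−6) = 108 ≡ 9, so v_4 = 9^{−1} = 5 (mod 11).
  i = 5 (α = 7): (7−3)(7−2)(7−10)(7−1) = 4·5·(−3)·6 = −360 ≡ 3, so v_5 = 3^{−1} = 4 (mod 11).
  v = [1, 3, 9, 5, 4].
Step 2: syndromes of r = [3, 4, 7, 10, 10] (all sums mod 11).
  S_0 = Σ v_i r_i = 1·3 + 3·4 + 9·7 + 5·10 + 4·10 = 168 ≡ 3.
  S_1 = Σ v_i α_i r_i = 1·3·3 + 3·2·4 + 9·10·7 + 5·1·10 + 4·7·10 = 993 ≡ 3.
  α_i^2 mod 11 = [9, 4, 1, 1, 5].
  S_2 = Σ v_i α_i^2 r_i = 1·9·3 + 3·4·4 + 9·1·7 + 5·1·10 + 4·5·10 = 388 ≡ 3.
  S = (3, 3, 3) ≠ 0, so r is not a codeword (an error is present).
Step 3: locate the error. For a single error e at position i, S_ℓ = v_i·e·α_i^ℓ, so α_err = S_1/S_0.
  S_0^{−1} = 3^{−1} = 4 (mod 11), so α_err = 3·4 = 12 ≡ 1 = α_4. Error position i = 4.
  Consistency check: S_2/S_1 = 3·4 = 12 ≡ 1 = α_err ✓ (single-error assumption holds).
Step 4: error magnitude e = S_0/v_4 = S_0·∏_{j≠4}(α_4 − α_j) = 3·9 = 27 ≡ 5 (mod 11).
Step 5: correct position 4: c_4 = r_4 − e = 10 − 5 ≡ 5 (mod 11). Hence c = [3, 4, 7, 5, 10].
  Check: interpolating c through the α_i gives m(x) = 6 + 10·x (degree < 2) with m(α_i) = c_i for every i, so c is indeed a codeword.


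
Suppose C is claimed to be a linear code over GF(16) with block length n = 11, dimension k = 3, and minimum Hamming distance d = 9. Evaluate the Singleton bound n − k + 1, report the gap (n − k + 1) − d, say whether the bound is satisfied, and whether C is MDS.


Singleton RHS = n − k + 1 = 9, slack = 0, bound satisfied, MDS.

Singleton bound: d ≤ n − k + 1.
Here n = 11, k = 3, so n − k + 1 = 9.
Given d = 9, check d ≤ 9: YES.
Slack = (n − k + 1) − d = 0.
The code is MDS (slack = 0).
Description: the claimed parameters are [11, 3, 9]_16; such a code would be MDS (meets Singleton bound).


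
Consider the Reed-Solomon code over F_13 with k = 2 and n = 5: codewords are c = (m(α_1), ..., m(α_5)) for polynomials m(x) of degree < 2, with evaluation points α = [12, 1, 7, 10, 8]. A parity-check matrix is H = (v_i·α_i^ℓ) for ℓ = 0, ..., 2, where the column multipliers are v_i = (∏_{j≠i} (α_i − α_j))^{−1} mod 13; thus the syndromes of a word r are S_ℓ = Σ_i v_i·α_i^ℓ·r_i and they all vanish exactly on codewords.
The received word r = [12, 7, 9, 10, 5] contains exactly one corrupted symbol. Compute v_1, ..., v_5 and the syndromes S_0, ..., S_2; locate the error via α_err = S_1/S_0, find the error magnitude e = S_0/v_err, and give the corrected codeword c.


S = (8, 5, 8), error at position 1, error magnitude e = 10, c = [2, 7, 9, 10, 5].

Step 1: column multipliers v_i = (∏_{j≠i}(α_i − α_j))^{−1} mod 13.
  i = 1 (α = 12): (12−1)(12−7)(12−10)(12−8) = 11·5·2·4 = 440 ≡ 11, so v_1 = 11^{−1} = 6 (mod 13).
  i = 2 (α = 1): (1−12)(1−7)(1−10)(1−8) = (−11)·(−6)·(−9)·(−7) = 4158 ≡ 11, so v_2 = 11^{−1} = 6 (mod 13).
  i = 3 (α = 7): (7−12)(7−1)(7−10)(7−8) = (−5)·6·(−3)·(−1) = −90 ≡ 1, so v_3 = 1^{−1} = 1 (mod 13).
  i = 4 (α = 10): (10−12)(10−1)(10−7)(10−8) = (−2)·9·3·2 = −108 ≡ 9, so v_4 = 9^{−1} = 3 (mod 13).
  i = 5 (α = 8): (8−12)(8−1)(8−7)(8−10) = (−4)·7·1·(−2) = 56 ≡ 4, so v_5 = 4^{−1} = 10 (mod 13).
  v = [6, 6, 1, 3, 10].
Step 2: syndromes of r = [12, 7, 9, 10, 5] (all sums mod 13).
  S_0 = Σ v_i r_i = 6·12 + 6·7 + 1·9 + 3·10 + 10·5 = 203 ≡ 8.
  S_1 = Σ v_i α_i r_i = 6·12·12 + 6·1·7 + 1·7·9 + 3·10·10 + 10·8·5 = 1669 ≡ 5.
  α_i^2 mod 13 = [1, 1, 10, 9, 12].
  S_2 = Σ v_i α_i^2 r_i = 6·1·12 + 6·1·7 + 1·10·9 + 3·9·10 + 10·12·5 = 1074 ≡ 8.
  S = (8, 5, 8) ≠ 0, so r is not a codeword (an error is present).
Step 3: locate the error. For a single error e at position i, S_ℓ = v_i·e·α_i^ℓ, so α_err = S_1/S_0.
  S_0^{−1} = 8^{−1} = 5 (mod 13), so α_err = 5·5 = 25 ≡ 12 = α_1. Error position i = 1.
  Consistency check: S_2/S_1 = 8·8 = 64 ≡ 12 = α_err ✓ (single-error assumption holds).
Step 4: error magnitude e = S_0/v_1 = S_0·∏_{j≠1}(α_1 − α_j) = 8·11 = 88 ≡ 10 (mod 13).
Step 5: correct position 1: c_1 = r_1 − e = 12 − 10 ≡ 2 (mod 13). Hence c = [2, 7, 9, 10, 5].
  Check: interpolating c through the α_i gives m(x) = 11 + 9·x (degree < 2) with m(α_i) = c_i for every i, so c is indeed a codeword.


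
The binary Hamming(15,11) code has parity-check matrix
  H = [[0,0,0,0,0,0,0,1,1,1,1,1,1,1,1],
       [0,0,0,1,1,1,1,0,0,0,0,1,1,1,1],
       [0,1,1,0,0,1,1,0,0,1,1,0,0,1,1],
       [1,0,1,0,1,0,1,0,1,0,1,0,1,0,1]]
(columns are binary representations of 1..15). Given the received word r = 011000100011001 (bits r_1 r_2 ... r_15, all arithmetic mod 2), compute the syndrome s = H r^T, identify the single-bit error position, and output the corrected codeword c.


s = (1, 1, 1, 0)^T, error position = 14, corrected codeword c = 011000100011011

Compute s = H r^T mod 2 one row at a time:
  s_1 = 0 + 0 + 0 + 1 + 1 + 0 + 0 + 1 = 3 ≡ 1 (mod 2).
  s_2 = 0 + 0 + 0 + 1 + 1 + 0 + 0 + 1 = 3 ≡ 1 (mod 2).
  s_3 = 1 + 1 + 0 + 1 + 0 + 1 + 0 + 1 = 5 ≡ 1 (mod 2).
  s_4 = 0 + 1 + 0 + 1 + 0 + 1 + 0 + 1 = 4 ≡ 0 (mod 2).
s = (1, 1, 1, 0)^T — this equals column 14 of H (binary 1110), so error is at position 14.
Correct: flip bit 14 of r = 011000100011001 to get c = 011000100011011.


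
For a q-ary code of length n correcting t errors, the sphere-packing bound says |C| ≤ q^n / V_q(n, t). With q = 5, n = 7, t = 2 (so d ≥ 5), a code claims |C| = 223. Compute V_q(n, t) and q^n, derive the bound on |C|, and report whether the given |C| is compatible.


V_q(n, t) = 365, q^n = 78125, Hamming bound = 214, |C| = 223 > bound (violated).

Step 1: Compute V_q(n, t) = Σ_{j=0}^2 C(n, j) (q−1)^j.
  j = 0: C(7,0)·(4)^0 = 1·1 = 1.
  j = 1: C(7,1)·(4)^1 = 7·4 = 28.
  j = 2: C(7,2)·(4)^2 = 21·16 = 336.
  V_q(n, t) = 1 + 28 + 336 = 365.
Step 2: q^n = 5^7 = 78125.
Step 3: Hamming bound ⌊q^n / V_q(n,t)⌋ = ⌊78125/365⌋ = 214.
Step 4: Compare |C| = 223 to 214: violated.
The claimed |C| lies above the Hamming bound, so no 5-ary code of length 7 with d ≥ 5 can have 223 codewords.


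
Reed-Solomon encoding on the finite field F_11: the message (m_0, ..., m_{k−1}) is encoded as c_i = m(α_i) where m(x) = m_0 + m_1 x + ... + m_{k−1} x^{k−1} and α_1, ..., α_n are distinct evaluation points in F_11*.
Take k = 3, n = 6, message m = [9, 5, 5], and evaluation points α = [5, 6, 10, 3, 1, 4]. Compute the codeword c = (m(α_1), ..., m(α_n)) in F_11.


c = [5, 10, 9, 3, 8, 10]

Message polynomial: m(x) = 9 + 5·x + 5·x^2 (mod 11).
For each evaluation point α_i, compute m(α_i) mod 11:
  α_1 = 5: Horner steps 5 → 8 → 5, so m(5) = 5.
  α_2 = 6: Horner steps 5 → 2 → 10, so m(6) = 10.
  α_3 = 10: Horner steps 5 → 0 → 9, so m(10) = 9.
  α_4 = 3: Horner steps 5 → 9 → 3, so m(3) = 3.
  α_5 = 1: Horner steps 5 → 10 → 8, so m(1) = 8.
  α_6 = 4: Horner steps 5 → 3 → 10, so m(4) = 10.
Codeword c = [5, 10, 9, 3, 8, 10] ∈ F_11^6.


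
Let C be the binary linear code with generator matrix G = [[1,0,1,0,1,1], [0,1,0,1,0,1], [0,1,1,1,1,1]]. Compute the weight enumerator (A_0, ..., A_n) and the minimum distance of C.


Weight distribution: A_0 = 1, A_2 = 2, A_3 = 2, A_4 = 1, A_5 = 2. Minimum distance d = 2.

Enumerate all 2^3 = 8 messages m ∈ F_2^3.
For each, compute codeword c = mG in F_2^6, then tally its weight.
  m = 000 → c = 000000, weight = 0.
  m = 100 → c = 101011, weight = 4.
  m = 010 → c = 010101, weight = 3.
  m = 110 → c = 111110, weight = 5.
  m = 001 → c = 011111, weight = 5.
  m = 101 → c = 110100, weight = 3.
  m = 011 → c = 001010, weight = 2.
  m = 111 → c = 100001, weight = 2.
Tally weights:
  weight 0: 1 codewords.
  weight 2: 2 codewords.
  weight 3: 2 codewords.
  weight 4: 1 codewords.
  weight 5: 2 codewords.
Minimum distance d = smallest w > 0 with A_w > 0 = 2.
Sanity: Σ A_w = 8 = 2^3 = 8 ✓.


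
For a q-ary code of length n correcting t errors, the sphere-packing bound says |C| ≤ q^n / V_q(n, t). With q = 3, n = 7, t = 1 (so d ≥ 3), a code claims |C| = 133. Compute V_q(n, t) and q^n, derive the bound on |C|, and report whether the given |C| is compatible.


V_q(n, t) = 15, q^n = 2187, Hamming bound = 145, |C| = 133 ≤ bound (satisfied).

Step 1: Compute V_q(n, t) = Σ_{j=0}^1 C(n, j) (q−1)^j.
  j = 0: C(7,0)·(2)^0 = 1·1 = 1.
  j = 1: C(7,1)·(2)^1 = 7·2 = 14.
  V_q(n, t) = 1 + 14 = 15.
Step 2: q^n = 3^7 = 2187.
Step 3: Hamming bound ⌊q^n / V_q(n,t)⌋ = ⌊2187/15⌋ = 145.
Step 4: Compare |C| = 133 to 145: satisfied.
The claimed |C| lies below the Hamming bound.


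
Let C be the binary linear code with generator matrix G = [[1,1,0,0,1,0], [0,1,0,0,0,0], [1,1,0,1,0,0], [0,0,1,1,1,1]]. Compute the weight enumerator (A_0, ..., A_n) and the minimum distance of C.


Weight distribution: A_0 = 1, A_1 = 1, A_2 = 4, A_3 = 4, A_4 = 3, A_5 = 3. Minimum distance d = 1.

Enumerate all 2^4 = 16 messages m ∈ F_2^4.
For each, compute codeword c = mG in F_2^6, then tally its weight.
  m = 0000 → c = 000000, weight = 0.
  m = 1000 → c = 110010, weight = 3.
  m = 0100 → c = 010000, weight = 1.
  m = 1100 → c = 100010, weight = 2.
  m = 0010 → c = 110100, weight = 3.
  m = 1010 → c = 000110, weight = 2.
  m = 0110 → c = 100100, weight = 2.
  m = 1110 → c = 010110, weight = 3.
  m = 0001 → c = 001111, weight = 4.
  m = 1001 → c = 111101, weight = 5.
  m = 0101 → c = 011111, weight = 5.
  m = 1101 → c = 101101, weight = 4.
  m = 0011 → c = 111011, weight = 5.
  m = 1011 → c = 001001, weight = 2.
  m = 0111 → c = 101011, weight = 4.
  m = 1111 → c = 011001, weight = 3.
Tally weights:
  weight 0: 1 codewords.
  weight 1: 1 codewords.
  weight 2: 4 codewords.
  weight 3: 4 codewords.
  weight 4: 3 codewords.
  weight 5: 3 codewords.
Minimum distance d = smallest w > 0 with A_w > 0 = 1.
Sanity: Σ A_w = 16 = 2^4 = 16 ✓.


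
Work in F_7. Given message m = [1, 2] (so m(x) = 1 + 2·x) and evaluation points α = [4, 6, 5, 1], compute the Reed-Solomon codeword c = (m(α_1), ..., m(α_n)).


c = [2, 6, 4, 3]

Message polynomial: m(x) = 1 + 2·x (mod 7).
For each evaluation point α_i, compute m(α_i) mod 7:
  α_1 = 4: Horner steps 2 → 2, so m(4) = 2.
  α_2 = 6: Horner steps 2 → 6, so m(6) = 6.
  α_3 = 5: Horner steps 2 → 4, so m(5) = 4.
  α_4 = 1: Horner steps 2 → 3, so m(1) = 3.
Codeword c = [2, 6, 4, 3] ∈ F_7^4.


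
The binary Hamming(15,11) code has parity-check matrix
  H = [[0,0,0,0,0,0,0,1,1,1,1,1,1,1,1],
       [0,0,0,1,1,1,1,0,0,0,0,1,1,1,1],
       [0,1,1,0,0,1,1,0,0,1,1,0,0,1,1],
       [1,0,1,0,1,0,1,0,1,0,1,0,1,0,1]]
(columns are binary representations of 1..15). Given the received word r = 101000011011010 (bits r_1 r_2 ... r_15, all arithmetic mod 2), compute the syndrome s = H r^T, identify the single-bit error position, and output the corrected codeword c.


s = (1, 0, 1, 0)^T, error position = 10, corrected codeword c = 101000011111010

Compute s = H r^T mod 2 one row at a time:
  s_1 = 1 + 1 + 0 + 1 + 1 + 0 + 1 + 0 = 5 ≡ 1 (mod 2).
  s_2 = 0 + 0 + 0 + 0 + 1 + 0 + 1 + 0 = 2 ≡ 0 (mod 2).
  s_3 = 0 + 1 + 0 + 0 + 0 + 1 + 1 + 0 = 3 ≡ 1 (mod 2).
  s_4 = 1 + 1 + 0 + 0 + 1 + 1 + 0 + 0 = 4 ≡ 0 (mod 2).
s = (1, 0, 1, 0)^T — this equals column 10 of H (binary 1010), so error is at position 10.
Correct: flip bit 10 of r = 101000011011010 to get c = 101000011111010.


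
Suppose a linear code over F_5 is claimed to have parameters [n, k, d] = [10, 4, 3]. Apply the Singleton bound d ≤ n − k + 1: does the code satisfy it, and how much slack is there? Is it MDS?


Singleton RHS = n − k + 1 = 7, slack = 4, bound satisfied, not MDS.

Singleton bound: d ≤ n − k + 1.
Here n = 10, k = 4, so n − k + 1 = 7.
Given d = 3, check d ≤ 7: YES.
Slack = (n − k + 1) − d = 4.
The code is NOT MDS (slack = 4 > 0).
Description: the claimed parameters are [10, 4, 3]_5; such a code would be non-MDS.


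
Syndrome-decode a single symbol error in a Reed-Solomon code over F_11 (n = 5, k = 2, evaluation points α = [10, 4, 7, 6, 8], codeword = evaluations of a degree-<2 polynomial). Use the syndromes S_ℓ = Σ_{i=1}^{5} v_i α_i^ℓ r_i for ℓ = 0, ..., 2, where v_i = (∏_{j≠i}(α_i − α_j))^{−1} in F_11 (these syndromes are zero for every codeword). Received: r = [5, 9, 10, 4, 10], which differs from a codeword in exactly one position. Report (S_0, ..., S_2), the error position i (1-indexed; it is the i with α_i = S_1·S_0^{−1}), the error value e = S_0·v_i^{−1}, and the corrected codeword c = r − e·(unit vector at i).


S = (4, 6, 9), error at position 3, error magnitude e = 3, c = [5, 9, 7, 4, 10].

Step 1: column multipliers v_i = (∏_{j≠i}(α_i − α_j))^{−1} mod 11.
  i = 1 (α = 10): (10−4)(10−7)(10−6)(10−8) = 6·3·4·2 = 144 ≡ 1, so v_1 = 1^{−1} = 1 (mod 11).
  i = 2 (α = 4): (4−10)(4−7)(4−6)(4−8) = (−6)·(−3)·(−2)·(−4) = 144 ≡ 1, so v_2 = 1^{−1} = 1 (mod 11).
  i = 3 (α = 7): (7−10)(7−4)(7−6)(7−8) = (−3)·3·1·(−1) = 9 ≡ 9, so v_3 = 9^{−1} = 5 (mod 11).
  i = 4 (α = 6): (6−10)(6−4)(6−7)(6−8) = (−4)·2·(−1)·(−2) = −16 ≡ 6, so v_4 = 6^{−1} = 2 (mod 11).
  i = 5 (α = 8): (8−10)(8−4)(8−7)(8−6) = (−2)·4·1·2 = −16 ≡ 6, so v_5 = 6^{−1} = 2 (mod 11).
  v = [1, 1, 5, 2, 2].
Step 2: syndromes of r = [5, 9, 10, 4, 10] (all sums mod 11).
  S_0 = Σ v_i r_i = 1·5 + 1·9 + 5·10 + 2·4 + 2·10 = 92 ≡ 4.
  S_1 = Σ v_i α_i r_i = 1·10·5 + 1·4·9 + 5·7·10 + 2·6·4 + 2·8·10 = 644 ≡ 6.
  α_i^2 mod 11 = [1, 5, 5, 3, 9].
  S_2 = Σ v_i α_i^2 r_i = 1·1·5 + 1·5·9 + 5·5·10 + 2·3·4 + 2·9·10 = 504 ≡ 9.
  S = (4, 6, 9) ≠ 0, so r is not a codeword (an error is present).
Step 3: locate the error. For a single error e at position i, S_ℓ = v_i·e·α_i^ℓ, so α_err = S_1/S_0.
  S_0^{−1} = 4^{−1} = 3 (mod 11), so α_err = 6·3 = 18 ≡ 7 = α_3. Error position i = 3.
  Consistency check: S_2/S_1 = 9·2 = 18 ≡ 7 = α_err ✓ (single-error assumption holds).
Step 4: error magnitude e = S_0/v_3 = S_0·∏_{j≠3}(α_3 − α_j) = 4·9 = 36 ≡ 3 (mod 11).
Step 5: correct position 3: c_3 = r_3 − e = 10 − 3 ≡ 7 (mod 11). Hence c = [5, 9, 7, 4, 10].
  Check: interpolating c through the α_i gives m(x) = 8 + 3·x (degree < 2) with m(α_i) = c_i for every i, so c is indeed a codeword.


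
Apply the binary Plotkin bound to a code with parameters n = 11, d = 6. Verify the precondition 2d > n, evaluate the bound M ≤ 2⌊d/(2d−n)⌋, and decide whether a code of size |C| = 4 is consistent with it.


Plotkin bound M ≤ 12; given |C| = 4 ≤ bound (satisfied).

Check applicability: 2d = 12, n = 11.
2d − n = 1 > 0, so Plotkin applies.
Compute d/(2d−n) = 6/1 ≈ 6.0000.
⌊d/(2d−n)⌋ = 6.
Plotkin bound: M ≤ 2·6 = 12.
Given |C| = 4, check: satisfied.
This |C| is below the Plotkin bound.


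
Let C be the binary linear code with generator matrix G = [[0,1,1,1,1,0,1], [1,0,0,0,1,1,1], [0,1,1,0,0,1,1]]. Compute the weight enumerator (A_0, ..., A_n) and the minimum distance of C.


Weight distribution: A_0 = 1, A_3 = 2, A_4 = 3, A_5 = 2. Minimum distance d = 3.

Enumerate all 2^3 = 8 messages m ∈ F_2^3.
For each, compute codeword c = mG in F_2^7, then tally its weight.
  m = 000 → c = 0000000, weight = 0.
  m = 100 → c = 0111101, weight = 5.
  m = 010 → c = 1000111, weight = 4.
  m = 110 → c = 1111010, weight = 5.
  m = 001 → c = 0110011, weight = 4.
  m = 101 → c = 0001110, weight = 3.
  m = 011 → c = 1110100, weight = 4.
  m = 111 → c = 1001001, weight = 3.
Tally weights:
  weight 0: 1 codewords.
  weight 3: 2 codewords.
  weight 4: 3 codewords.
  weight 5: 2 codewords.
Minimum distance d = smallest w > 0 with A_w > 0 = 3.
Sanity: Σ A_w = 8 = 2^3 = 8 ✓.


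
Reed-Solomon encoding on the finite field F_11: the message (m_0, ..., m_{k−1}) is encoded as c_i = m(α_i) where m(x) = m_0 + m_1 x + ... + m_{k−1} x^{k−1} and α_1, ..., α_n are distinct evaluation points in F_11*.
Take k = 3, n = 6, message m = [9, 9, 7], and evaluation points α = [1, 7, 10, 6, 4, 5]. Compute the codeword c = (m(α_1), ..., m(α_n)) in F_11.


c = [3, 8, 7, 7, 3, 9]

Message polynomial: m(x) = 9 + 9·x + 7·x^2 (mod 11).
For each evaluation point α_i, compute m(α_i) mod 11:
  α_1 = 1: Horner steps 7 → 5 → 3, so m(1) = 3.
  α_2 = 7: Horner steps 7 → 3 → 8, so m(7) = 8.
  α_3 = 10: Horner steps 7 → 2 → 7, so m(10) = 7.
  α_4 = 6: Horner steps 7 → 7 → 7, so m(6) = 7.
  α_5 = 4: Horner steps 7 → 4 → 3, so m(4) = 3.
  α_6 = 5: Horner steps 7 → 0 → 9, so m(5) = 9.
Codeword c = [3, 8, 7, 7, 3, 9] ∈ F_11^6.


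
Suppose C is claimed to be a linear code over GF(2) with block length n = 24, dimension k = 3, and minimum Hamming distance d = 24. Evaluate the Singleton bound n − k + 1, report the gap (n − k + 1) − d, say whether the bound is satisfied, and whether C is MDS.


Singleton RHS = n − k + 1 = 22, slack = -2, bound violated (no such code; not MDS).

Singleton bound: d ≤ n − k + 1.
Here n = 24, k = 3, so n − k + 1 = 22.
Given d = 24, check d ≤ 22: NO.
Slack = (n − k + 1) − d = -2.
The slack is negative: d = 24 exceeds n − k + 1 = 22 by 2, so the Singleton bound is violated and no linear [24, 3, 24]_2 code can exist. In particular it is not MDS (MDS requires d = n − k + 1 exactly).
Description: the claimed parameters are [24, 3, 24]_2; such a code would be impossible (violates the Singleton bound).


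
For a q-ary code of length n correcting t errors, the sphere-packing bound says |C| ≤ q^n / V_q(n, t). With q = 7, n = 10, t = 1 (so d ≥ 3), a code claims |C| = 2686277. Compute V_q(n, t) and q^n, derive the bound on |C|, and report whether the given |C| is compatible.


V_q(n, t) = 61, q^n = 282475249, Hamming bound = 4630741, |C| = 2686277 ≤ bound (satisfied).

Step 1: Compute V_q(n, t) = Σ_{j=0}^1 C(n, j) (q−1)^j.
  j = 0: C(10,0)·(6)^0 = 1·1 = 1.
  j = 1: C(10,1)·(6)^1 = 10·6 = 60.
  V_q(n, t) = 1 + 60 = 61.
Step 2: q^n = 7^10 = 282475249.
Step 3: Hamming bound ⌊q^n / V_q(n,t)⌋ = ⌊282475249/61⌋ = 4630741.
Step 4: Compare |C| = 2686277 to 4630741: satisfied.
The claimed |C| lies below the Hamming bound.


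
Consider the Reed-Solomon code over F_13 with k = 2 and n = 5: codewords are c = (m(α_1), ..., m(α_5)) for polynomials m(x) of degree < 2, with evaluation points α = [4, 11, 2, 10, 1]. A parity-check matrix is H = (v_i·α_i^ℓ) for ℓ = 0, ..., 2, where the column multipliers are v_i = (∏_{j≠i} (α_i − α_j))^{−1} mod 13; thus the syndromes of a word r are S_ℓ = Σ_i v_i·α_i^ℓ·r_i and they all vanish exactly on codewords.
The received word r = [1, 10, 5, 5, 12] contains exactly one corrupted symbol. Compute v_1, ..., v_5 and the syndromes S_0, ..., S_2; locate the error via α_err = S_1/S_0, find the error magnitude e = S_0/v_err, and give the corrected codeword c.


S = (12, 11, 9), error at position 3, error magnitude e = 1, c = [1, 10, 4, 5, 12].

Step 1: column multipliers v_i = (∏_{j≠i}(α_i − α_j))^{−1} mod 13.
  i = 1 (α = 4): (4−11)(4−2)(4−10)(4−1) = (−7)·2·(−6)·3 = 252 ≡ 5, so v_1 = 5^{−1} = 8 (mod 13).
  i = 2 (α = 11): (11−4)(11−2)(11−10)(11−1) = 7·9·1·10 = 630 ≡ 6, so v_2 = 6^{−1} = 11 (mod 13).
  i = 3 (α = 2): (2−4)(2−11)(2−10)(2−1) = (−2)·(−9)·(−8)·1 = −144 ≡ 12, so v_3 = 12^{−1} = 12 (mod 13).
  i = 4 (α = 10): (10−4)(10−11)(10−2)(10−1) = 6·(−1)·8·9 = −432 ≡ 10, so v_4 = 10^{−1} = 4 (mod 13).
  i = 5 (α = 1): (1−4)(1−11)(1−2)(1−10) = (−3)·(−10)·(−1)·(−9) = 270 ≡ 10, so v_5 = 10^{−1} = 4 (mod 13).
  v = [8, 11, 12, 4, 4].
Step 2: syndromes of r = [1, 10, 5, 5, 12] (all sums mod 13).
  S_0 = Σ v_i r_i = 8·1 + 11·10 + 12·5 + 4·5 + 4·12 = 246 ≡ 12.
  S_1 = Σ v_i α_i r_i = 8·4·1 + 11·11·10 + 12·2·5 + 4·10·5 + 4·1·12 = 1610 ≡ 11.
  α_i^2 mod 13 = [3, 4, 4, 9, 1].
  S_2 = Σ v_i α_i^2 r_i = 8·3·1 + 11·4·10 + 12·4·5 + 4·9·5 + 4·1·12 = 932 ≡ 9.
  S = (12, 11, 9) ≠ 0, so r is not a codeword (an error is present).
Step 3: locate the error. For a single error e at position i, S_ℓ = v_i·e·α_i^ℓ, so α_err = S_1/S_0.
  S_0^{−1} = 12^{−1} = 12 (mod 13), so α_err = 11·12 = 132 ≡ 2 = α_3. Error position i = 3.
  Consistency check: S_2/S_1 = 9·6 = 54 ≡ 2 = α_err ✓ (single-error assumption holds).
Step 4: error magnitude e = S_0/v_3 = S_0·∏_{j≠3}(α_3 − α_j) = 12·12 = 144 ≡ 1 (mod 13).
Step 5: correct position 3: c_3 = r_3 − e = 5 − 1 ≡ 4 (mod 13). Hence c = [1, 10, 4, 5, 12].
  Check: interpolating c through the α_i gives m(x) = 7 + 5·x (degree < 2) with m(α_i) = c_i for every i, so c is indeed a codeword.


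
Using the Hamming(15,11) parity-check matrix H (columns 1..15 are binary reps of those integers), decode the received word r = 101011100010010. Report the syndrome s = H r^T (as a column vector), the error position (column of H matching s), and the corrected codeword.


s = (0, 0, 1, 1)^T, error position = 3, corrected codeword c = 100011100010010

Compute s = H r^T mod 2 one row at a time:
  s_1 = 0 + 0 + 0 + 1 + 0 + 0 + 1 + 0 = 2 ≡ 0 (mod 2).
  s_2 = 0 + 1 + 1 + 1 + 0 + 0 + 1 + 0 = 4 ≡ 0 (mod 2).
  s_3 = 0 + 1 + 1 + 1 + 0 + 1 + 1 + 0 = 5 ≡ 1 (mod 2).
  s_4 = 1 + 1 + 1 + 1 + 0 + 1 + 0 + 0 = 5 ≡ 1 (mod 2).
s = (0, 0, 1, 1)^T — this equals column 3 of H (binary 0011), so error is at position 3.
Correct: flip bit 3 of r = 101011100010010 to get c = 100011100010010.


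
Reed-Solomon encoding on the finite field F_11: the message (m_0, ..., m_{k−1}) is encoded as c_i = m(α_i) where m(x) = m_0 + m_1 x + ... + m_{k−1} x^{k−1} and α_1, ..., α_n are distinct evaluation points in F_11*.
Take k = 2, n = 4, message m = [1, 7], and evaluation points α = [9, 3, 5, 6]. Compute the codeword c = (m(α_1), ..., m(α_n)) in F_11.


c = [9, 0, 3, 10]

Message polynomial: m(x) = 1 + 7·x (mod 11).
For each evaluation point α_i, compute m(α_i) mod 11:
  α_1 = 9: Horner steps 7 → 9, so m(9) = 9.
  α_2 = 3: Horner steps 7 → 0, so m(3) = 0.
  α_3 = 5: Horner steps 7 → 3, so m(5) = 3.
  α_4 = 6: Horner steps 7 → 10, so m(6) = 10.
Codeword c = [9, 0, 3, 10] ∈ F_11^4.


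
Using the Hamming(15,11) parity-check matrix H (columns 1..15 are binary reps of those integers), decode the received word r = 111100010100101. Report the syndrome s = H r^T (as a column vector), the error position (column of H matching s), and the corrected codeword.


s = (0, 1, 0, 0)^T, error position = 4, corrected codeword c = 111000010100101

Compute s = H r^T mod 2 one row at a time:
  s_1 = 1 + 0 + 1 + 0 + 0 + 1 + 0 + 1 = 4 ≡ 0 (mod 2).
  s_2 = 1 + 0 + 0 + 0 + 0 + 1 + 0 + 1 = 3 ≡ 1 (mod 2).
  s_3 = 1 + 1 + 0 + 0 + 1 + 0 + 0 + 1 = 4 ≡ 0 (mod 2).
  s_4 = 1 + 1 + 0 + 0 + 0 + 0 + 1 + 1 = 4 ≡ 0 (mod 2).
s = (0, 1, 0, 0)^T — this equals column 4 of H (binary 0100), so error is at position 4.
Correct: flip bit 4 of r = 111100010100101 to get c = 111000010100101.


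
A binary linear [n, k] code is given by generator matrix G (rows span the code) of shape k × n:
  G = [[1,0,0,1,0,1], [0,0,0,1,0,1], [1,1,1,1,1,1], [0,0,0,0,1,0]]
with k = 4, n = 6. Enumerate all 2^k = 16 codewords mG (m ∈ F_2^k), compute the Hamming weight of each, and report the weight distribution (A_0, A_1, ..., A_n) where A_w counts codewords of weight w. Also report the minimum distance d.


Weight distribution: A_0 = 1, A_1 = 2, A_2 = 3, A_3 = 4, A_4 = 3, A_5 = 2, A_6 = 1. Minimum distance d = 1.

Enumerate all 2^4 = 16 messages m ∈ F_2^4.
For each, compute codeword c = mG in F_2^6, then tally its weight.
  m = 0000 → c = 000000, weight = 0.
  m = 1000 → c = 100101, weight = 3.
  m = 0100 → c = 000101, weight = 2.
  m = 1100 → c = 100000, weight = 1.
  m = 0010 → c = 111111, weight = 6.
  m = 1010 → c = 011010, weight = 3.
  m = 0110 → c = 111010, weight = 4.
  m = 1110 → c = 011111, weight = 5.
  m = 0001 → c = 000010, weight = 1.
  m = 1001 → c = 100111, weight = 4.
  m = 0101 → c = 000111, weight = 3.
  m = 1101 → c = 100010, weight = 2.
  m = 0011 → c = 111101, weight = 5.
  m = 1011 → c = 011000, weight = 2.
  m = 0111 → c = 111000, weight = 3.
  m = 1111 → c = 011101, weight = 4.
Tally weights:
  weight 0: 1 codewords.
  weight 1: 2 codewords.
  weight 2: 3 codewords.
  weight 3: 4 codewords.
  weight 4: 3 codewords.
  weight 5: 2 codewords.
  weight 6: 1 codewords.
Minimum distance d = smallest w > 0 with A_w > 0 = 1.
Sanity: Σ A_w = 16 = 2^4 = 16 ✓.


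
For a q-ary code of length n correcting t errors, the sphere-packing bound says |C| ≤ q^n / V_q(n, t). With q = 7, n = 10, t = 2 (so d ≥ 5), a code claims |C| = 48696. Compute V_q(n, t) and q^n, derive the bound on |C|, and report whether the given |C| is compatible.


V_q(n, t) = 1681, q^n = 282475249, Hamming bound = 168040, |C| = 48696 ≤ bound (satisfied).

Step 1: Compute V_q(n, t) = Σ_{j=0}^2 C(n, j) (q−1)^j.
  j = 0: C(10,0)·(6)^0 = 1·1 = 1.
  j = 1: C(10,1)·(6)^1 = 10·6 = 60.
  j = 2: C(10,2)·(6)^2 = 45·36 = 1620.
  V_q(n, t) = 1 + 60 + 1620 = 1681.
Step 2: q^n = 7^10 = 282475249.
Step 3: Hamming bound ⌊q^n / V_q(n,t)⌋ = ⌊282475249/1681⌋ = 168040.
Step 4: Compare |C| = 48696 to 168040: satisfied.
The claimed |C| lies below the Hamming bound.


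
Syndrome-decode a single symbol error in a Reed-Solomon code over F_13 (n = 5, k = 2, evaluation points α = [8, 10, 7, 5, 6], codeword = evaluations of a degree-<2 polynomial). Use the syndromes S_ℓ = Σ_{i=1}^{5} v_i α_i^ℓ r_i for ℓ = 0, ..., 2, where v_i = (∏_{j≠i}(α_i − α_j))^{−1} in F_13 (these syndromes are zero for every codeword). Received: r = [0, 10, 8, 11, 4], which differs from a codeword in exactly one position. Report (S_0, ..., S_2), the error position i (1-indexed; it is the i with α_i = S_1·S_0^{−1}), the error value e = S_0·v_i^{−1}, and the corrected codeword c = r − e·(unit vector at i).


S = (8, 9, 2), error at position 5, error magnitude e = 1, c = [0, 10, 8, 11, 3].

Step 1: column multipliers v_i = (∏_{j≠i}(α_i − α_j))^{−1} mod 13.
  i = 1 (α = 8): (8−10)(8−7)(8−5)(8−6) = (−2)·1·3·2 = −12 ≡ 1, so v_1 = 1^{−1} = 1 (mod 13).
  i = 2 (α = 10): (10−8)(10−7)(10−5)(10−6) = 2·3·5·4 = 120 ≡ 3, so v_2 = 3^{−1} = 9 (mod 13).
  i = 3 (α = 7): (7−8)(7−10)(7−5)(7−6) = (−1)·(−3)·2·1 = 6 ≡ 6, so v_3 = 6^{−1} = 11 (mod 13).
  i = 4 (α = 5): (5−8)(5−10)(5−7)(5−6) = (−3)·(−5)·(−2)·(−1) = 30 ≡ 4, so v_4 = 4^{−1} = 10 (mod 13).
  i = 5 (α = 6): (6−8)(6−10)(6−7)(6−5) = (−2)·(−4)·(−1)·1 = −8 ≡ 5, so v_5 = 5^{−1} = 8 (mod 13).
  v = [1, 9, 11, 10, 8].
Step 2: syndromes of r = [0, 10, 8, 11, 4] (all sums mod 13).
  S_0 = Σ v_i r_i = 1·0 + 9·10 + 11·8 + 10·11 + 8·4 = 320 ≡ 8.
  S_1 = Σ v_i α_i r_i = 1·8·0 + 9·10·10 + 11·7·8 + 10·5·11 + 8·6·4 = 2258 ≡ 9.
  α_i^2 mod 13 = [12, 9, 10, 12, 10].
  S_2 = Σ v_i α_i^2 r_i = 1·12·0 + 9·9·10 + 11·10·8 + 10·12·11 + 8·10·4 = 3330 ≡ 2.
  S = (8, 9, 2) ≠ 0, so r is not a codeword (an error is present).
Step 3: locate the error. For a single error e at position i, S_ℓ = v_i·e·α_i^ℓ, so α_err = S_1/S_0.
  S_0^{−1} = 8^{−1} = 5 (mod 13), so α_err = 9·5 = 45 ≡ 6 = α_5. Error position i = 5.
  Consistency check: S_2/S_1 = 2·3 = 6 ≡ 6 = α_err ✓ (single-error assumption holds).
Step 4: error magnitude e = S_0/v_5 = S_0·∏_{j≠5}(α_5 − α_j) = 8·5 = 40 ≡ 1 (mod 13).
Step 5: correct position 5: c_5 = r_5 − e = 4 − 1 ≡ 3 (mod 13). Hence c = [0, 10, 8, 11, 3].
  Check: interpolating c through the α_i gives m(x) = 12 + 5·x (degree < 2) with m(α_i) = c_i for every i, so c is indeed a codeword.


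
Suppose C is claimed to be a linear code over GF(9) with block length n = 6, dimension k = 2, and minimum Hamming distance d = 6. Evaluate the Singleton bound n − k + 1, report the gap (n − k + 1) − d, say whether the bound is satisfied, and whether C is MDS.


Singleton RHS = n − k + 1 = 5, slack = -1, bound violated (no such code; not MDS).

Singleton bound: d ≤ n − k + 1.
Here n = 6, k = 2, so n − k + 1 = 5.
Given d = 6, check d ≤ 5: NO.
Slack = (n − k + 1) − d = -1.
The slack is negative: d = 6 exceeds n − k + 1 = 5 by 1, so the Singleton bound is violated and no linear [6, 2, 6]_9 code can exist. In particular it is not MDS (MDS requires d = n − k + 1 exactly).
Description: the claimed parameters are [6, 2, 6]_9; such a code would be impossible (violates the Singleton bound).


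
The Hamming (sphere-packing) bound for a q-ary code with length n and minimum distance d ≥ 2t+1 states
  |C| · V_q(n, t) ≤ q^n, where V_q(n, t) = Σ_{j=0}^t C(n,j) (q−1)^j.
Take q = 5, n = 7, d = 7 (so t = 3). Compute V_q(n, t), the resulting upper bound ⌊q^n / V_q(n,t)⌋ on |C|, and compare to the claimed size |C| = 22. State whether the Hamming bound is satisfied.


V_q(n, t) = 2605, q^n = 78125, Hamming bound = 29, |C| = 22 ≤ bound (satisfied).

Step 1: Compute V_q(n, t) = Σ_{j=0}^3 C(n, j) (q−1)^j.
  j = 0: C(7,0)·(4)^0 = 1·1 = 1.
  j = 1: C(7,1)·(4)^1 = 7·4 = 28.
  j = 2: C(7,2)·(4)^2 = 21·16 = 336.
  j = 3: C(7,3)·(4)^3 = 35·64 = 2240.
  V_q(n, t) = 1 + 28 + 336 + 2240 = 2605.
Step 2: q^n = 5^7 = 78125.
Step 3: Hamming bound ⌊q^n / V_q(n,t)⌋ = ⌊78125/2605⌋ = 29.
Step 4: Compare |C| = 22 to 29: satisfied.
The claimed |C| lies below the Hamming bound.


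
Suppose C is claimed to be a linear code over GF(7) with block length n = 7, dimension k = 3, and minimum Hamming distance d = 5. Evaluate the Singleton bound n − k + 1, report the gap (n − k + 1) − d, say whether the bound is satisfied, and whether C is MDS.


Singleton RHS = n − k + 1 = 5, slack = 0, bound satisfied, MDS.

Singleton bound: d ≤ n − k + 1.
Here n = 7, k = 3, so n − k + 1 = 5.
Given d = 5, check d ≤ 5: YES.
Slack = (n − k + 1) − d = 0.
The code is MDS (slack = 0).
Description: the claimed parameters are [7, 3, 5]_7; such a code would be MDS (meets Singleton bound).


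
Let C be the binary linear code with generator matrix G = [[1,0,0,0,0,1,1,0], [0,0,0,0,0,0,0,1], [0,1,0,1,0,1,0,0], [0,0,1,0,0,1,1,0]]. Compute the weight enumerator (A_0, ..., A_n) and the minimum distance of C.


Weight distribution: A_0 = 1, A_1 = 1, A_2 = 1, A_3 = 4, A_4 = 5, A_5 = 3, A_6 = 1. Minimum distance d = 1.

Enumerate all 2^4 = 16 messages m ∈ F_2^4.
For each, compute codeword c = mG in F_2^8, then tally its weight.
  m = 0000 → c = 00000000, weight = 0.
  m = 1000 → c = 10000110, weight = 3.
  m = 0100 → c = 00000001, weight = 1.
  m = 1100 → c = 10000111, weight = 4.
  m = 0010 → c = 01010100, weight = 3.
  m = 1010 → c = 11010010, weight = 4.
  m = 0110 → c = 01010101, weight = 4.
  m = 1110 → c = 11010011, weight = 5.
  m = 0001 → c = 00100110, weight = 3.
  m = 1001 → c = 10100000, weight = 2.
  m = 0101 → c = 00100111, weight = 4.
  m = 1101 → c = 10100001, weight = 3.
  m = 0011 → c = 01110010, weight = 4.
  m = 1011 → c = 11110100, weight = 5.
  m = 0111 → c = 01110011, weight = 5.
  m = 1111 → c = 11110101, weight = 6.
Tally weights:
  weight 0: 1 codewords.
  weight 1: 1 codewords.
  weight 2: 1 codewords.
  weight 3: 4 codewords.
  weight 4: 5 codewords.
  weight 5: 3 codewords.
  weight 6: 1 codewords.
Minimum distance d = smallest w > 0 with A_w > 0 = 1.
Sanity: Σ A_w = 16 = 2^4 = 16 ✓.


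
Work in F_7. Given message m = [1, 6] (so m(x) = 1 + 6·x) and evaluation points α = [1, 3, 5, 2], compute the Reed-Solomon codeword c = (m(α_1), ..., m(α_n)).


c = [0, 5, 3, 6]

Message polynomial: m(x) = 1 + 6·x (mod 7).
For each evaluation point α_i, compute m(α_i) mod 7:
  α_1 = 1: Horner steps 6 → 0, so m(1) = 0.
  α_2 = 3: Horner steps 6 → 5, so m(3) = 5.
  α_3 = 5: Horner steps 6 → 3, so m(5) = 3.
  α_4 = 2: Horner steps 6 → 6, so m(2) = 6.
Codeword c = [0, 5, 3, 6] ∈ F_7^4.


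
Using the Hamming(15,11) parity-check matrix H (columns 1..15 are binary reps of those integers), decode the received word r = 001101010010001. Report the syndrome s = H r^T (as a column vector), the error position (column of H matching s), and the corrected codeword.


s = (1, 1, 0, 1)^T, error position = 13, corrected codeword c = 001101010010101

Compute s = H r^T mod 2 one row at a time:
  s_1 = 1 + 0 + 0 + 1 + 0 + 0 + 0 + 1 = 3 ≡ 1 (mod 2).
  s_2 = 1 + 0 + 1 + 0 + 0 + 0 + 0 + 1 = 3 ≡ 1 (mod 2).
  s_3 = 0 + 1 + 1 + 0 + 0 + 1 + 0 + 1 = 4 ≡ 0 (mod 2).
  s_4 = 0 + 1 + 0 + 0 + 0 + 1 + 0 + 1 = 3 ≡ 1 (mod 2).
s = (1, 1, 0, 1)^T — this equals column 13 of H (binary 1101), so error is at position 13.
Correct: flip bit 13 of r = 001101010010001 to get c = 001101010010101.
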